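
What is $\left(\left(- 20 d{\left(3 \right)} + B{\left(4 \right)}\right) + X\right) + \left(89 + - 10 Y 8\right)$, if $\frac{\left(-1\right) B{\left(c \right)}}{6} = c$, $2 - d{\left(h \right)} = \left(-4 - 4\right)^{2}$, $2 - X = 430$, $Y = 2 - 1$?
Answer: $797$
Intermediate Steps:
$Y = 1$ ($Y = 2 - 1 = 1$)
$X = -428$ ($X = 2 - 430 = -428$)
$d{\left(h \right)} = -62$ ($d{\left(h \right)} = 2 - \left(-4 - 4\right)^{2} = 2 - \left(-8\right)^{2} = 2 - 64 = -62$)
$B{\left(c \right)} = - 6 c$
$\left(\left(- 20 d{\left(3 \right)} + B{\left(4 \right)}\right) + X\right) + \left(89 + - 10 Y 8\right) = \left(\left(\left(-20\right) \left(-62\right) - 24\right) - 428\right) + \left(89 + \left(-10\right) 1 \cdot 8\right) = \left(\left(1240 - 24\right) - 428\right) + \left(89 - 80\right) = \left(1216 - 428\right) + \left(89 - 80\right) = 788 + 9 = 797$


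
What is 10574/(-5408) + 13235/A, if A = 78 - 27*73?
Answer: -45795731/5118672 ≈ -8.9468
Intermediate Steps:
A = -1893 (A = 78 - 1971 = -1893)
10574/(-5408) + 13235/A = 10574/(-5408) + 13235/(-1893) = 10574*(-1/5408) + 13235*(-1/1893) = -5287/2704 - 13235/1893 = -45795731/5118672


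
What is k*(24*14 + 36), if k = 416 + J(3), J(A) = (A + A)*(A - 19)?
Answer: 119040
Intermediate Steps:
J(A) = 2*A*(-19 + A) (J(A) = (2*A)*(-19 + A) = 2*A*(-19 + A))
k = 320 (k = 416 + 2*3*(-19 + 3) = 416 + 2*3*(-16) = 416 - 96 = 320)
k*(24*14 + 36) = 320*(24*14 + 36) = 320*(336 + 36) = 320*372 = 119040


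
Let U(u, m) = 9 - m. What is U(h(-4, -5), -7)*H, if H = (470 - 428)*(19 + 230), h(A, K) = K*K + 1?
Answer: 167328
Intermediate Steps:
h(A, K) = 1 + K**2 (h(A, K) = K**2 + 1 = 1 + K**2)
H = 10458 (H = 42*249 = 10458)
U(h(-4, -5), -7)*H = (9 - 1*(-7))*10458 = (9 + 7)*10458 = 16*10458 = 167328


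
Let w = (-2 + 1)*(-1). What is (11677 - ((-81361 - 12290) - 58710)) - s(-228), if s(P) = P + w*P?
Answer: 164494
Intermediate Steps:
w = 1 (w = -1*(-1) = 1)
s(P) = 2*P (s(P) = P + 1*P = P + P = 2*P)
(11677 - ((-81361 - 12290) - 58710)) - s(-228) = (11677 - ((-81361 - 12290) - 58710)) - 2*(-228) = (11677 - (-93651 - 58710)) - 1*(-456) = (11677 - 1*(-152361)) + 456 = (11677 + 152361) + 456 = 164038 + 456 = 164494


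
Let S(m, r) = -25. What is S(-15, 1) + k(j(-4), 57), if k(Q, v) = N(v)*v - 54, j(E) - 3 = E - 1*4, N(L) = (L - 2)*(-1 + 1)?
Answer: -79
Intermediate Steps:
N(L) = 0 (N(L) = (-2 + L)*0 = 0)
j(E) = -1 + E (j(E) = 3 + (E - 1*4) = 3 + (E - 4) = 3 + (-4 + E) = -1 + E)
k(Q, v) = -54 (k(Q, v) = 0*v - 54 = 0 - 54 = -54)
S(-15, 1) + k(j(-4), 57) = -25 - 54 = -79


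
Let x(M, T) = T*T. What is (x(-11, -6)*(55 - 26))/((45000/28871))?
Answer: 837259/1250 ≈ 669.81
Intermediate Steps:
x(M, T) = T²
(x(-11, -6)*(55 - 26))/((45000/28871)) = ((-6)²*(55 - 26))/((45000/28871)) = (36*29)/((45000*(1/28871))) = 1044/(45000/28871) = 1044*(28871/45000) = 837259/1250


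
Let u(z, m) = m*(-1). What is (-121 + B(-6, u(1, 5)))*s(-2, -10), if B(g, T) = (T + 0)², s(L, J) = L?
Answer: 192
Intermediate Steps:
u(z, m) = -m
B(g, T) = T²
(-121 + B(-6, u(1, 5)))*s(-2, -10) = (-121 + (-1*5)²)*(-2) = (-121 + (-5)²)*(-2) = (-121 + 25)*(-2) = -96*(-2) = 192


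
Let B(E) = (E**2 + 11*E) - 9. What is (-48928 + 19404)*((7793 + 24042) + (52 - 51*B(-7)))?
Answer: -997143576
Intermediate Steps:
B(E) = -9 + E**2 + 11*E
(-48928 + 19404)*((7793 + 24042) + (52 - 51*B(-7))) = (-48928 + 19404)*((7793 + 24042) + (52 - 51*(-9 + (-7)**2 + 11*(-7)))) = -29524*(31835 + (52 - 51*(-9 + 49 - 77))) = -29524*(31835 + (52 - 51*(-37))) = -29524*(31835 + (52 + 1887)) = -29524*(31835 + 1939) = -29524*33774 = -997143576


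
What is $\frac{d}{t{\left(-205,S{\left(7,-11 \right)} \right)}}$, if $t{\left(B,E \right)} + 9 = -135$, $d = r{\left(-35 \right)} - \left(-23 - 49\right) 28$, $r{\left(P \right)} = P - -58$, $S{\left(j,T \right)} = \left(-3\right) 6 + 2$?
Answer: $- \frac{2039}{144} \approx -14.16$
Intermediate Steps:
$S{\left(j,T \right)} = -16$ ($S{\left(j,T \right)} = -18 + 2 = -16$)
$r{\left(P \right)} = 58 + P$ ($r{\left(P \right)} = P + 58 = 58 + P$)
$d = 2039$ ($d = \left(58 - 35\right) - \left(-23 - 49\right) 28 = 23 - \left(-72\right) 28 = 23 - -2016 = 23 + 2016 = 2039$)
$t{\left(B,E \right)} = -144$ ($t{\left(B,E \right)} = -9 - 135 = -144$)
$\frac{d}{t{\left(-205,S{\left(7,-11 \right)} \right)}} = \frac{2039}{-144} = 2039 \left(- \frac{1}{144}\right) = - \frac{2039}{144}$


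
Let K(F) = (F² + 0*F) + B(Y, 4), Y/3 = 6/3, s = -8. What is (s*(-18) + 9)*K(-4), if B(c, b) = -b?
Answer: 1836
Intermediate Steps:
Y = 6 (Y = 3*(6/3) = 3*(6*(⅓)) = 3*2 = 6)
K(F) = -4 + F² (K(F) = (F² + 0*F) - 1*4 = (F² + 0) - 4 = F² - 4 = -4 + F²)
(s*(-18) + 9)*K(-4) = (-8*(-18) + 9)*(-4 + (-4)²) = (144 + 9)*(-4 + 16) = 153*12 = 1836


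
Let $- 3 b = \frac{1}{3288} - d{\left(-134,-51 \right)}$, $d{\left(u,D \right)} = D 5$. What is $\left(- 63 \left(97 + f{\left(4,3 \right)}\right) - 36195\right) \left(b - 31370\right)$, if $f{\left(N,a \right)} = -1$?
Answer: $\frac{4368941735801}{3288} \approx 1.3288 \cdot 10^{9}$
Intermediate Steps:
$d{\left(u,D \right)} = 5 D$
$b = - \frac{838441}{9864}$ ($b = - \frac{\frac{1}{3288} - 5 \left(-51\right)}{3} = - \frac{\frac{1}{3288} - -255}{3} = - \frac{\frac{1}{3288} + 255}{3} = \left(- \frac{1}{3}\right) \frac{838441}{3288} = - \frac{838441}{9864} \approx -85.0$)
$\left(- 63 \left(97 + f{\left(4,3 \right)}\right) - 36195\right) \left(b - 31370\right) = \left(- 63 \left(97 - 1\right) - 36195\right) \left(- \frac{838441}{9864} - 31370\right) = \left(\left(-63\right) 96 - 36195\right) \left(- \frac{310272121}{9864}\right) = \left(-6048 - 36195\right) \left(- \frac{310272121}{9864}\right) = \left(-42243\right) \left(- \frac{310272121}{9864}\right) = \frac{4368941735801}{3288}$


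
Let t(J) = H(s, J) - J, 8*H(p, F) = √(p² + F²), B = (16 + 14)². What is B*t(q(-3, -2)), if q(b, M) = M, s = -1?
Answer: 1800 + 225*√5/2 ≈ 2051.6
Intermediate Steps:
B = 900 (B = 30² = 900)
H(p, F) = √(F² + p²)/8 (H(p, F) = √(p² + F²)/8 = √(F² + p²)/8)
t(J) = -J + √(1 + J²)/8 (t(J) = √(J² + (-1)²)/8 - J = √(J² + 1)/8 - J = √(1 + J²)/8 - J = -J + √(1 + J²)/8)
B*t(q(-3, -2)) = 900*(-1*(-2) + √(1 + (-2)²)/8) = 900*(2 + √(1 + 4)/8) = 900*(2 + √5/8) = 1800 + 225*√5/2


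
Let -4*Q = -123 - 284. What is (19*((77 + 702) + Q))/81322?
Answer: 66937/325288 ≈ 0.20578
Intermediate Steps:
Q = 407/4 (Q = -(-123 - 284)/4 = -1/4*(-407) = 407/4 ≈ 101.75)
(19*((77 + 702) + Q))/81322 = (19*((77 + 702) + 407/4))/81322 = (19*(779 + 407/4))*(1/81322) = (19*(3523/4))*(1/81322) = (66937/4)*(1/81322) = 66937/325288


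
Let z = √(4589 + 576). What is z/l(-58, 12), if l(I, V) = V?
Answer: √5165/12 ≈ 5.9890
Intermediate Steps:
z = √5165 ≈ 71.868
z/l(-58, 12) = √5165/12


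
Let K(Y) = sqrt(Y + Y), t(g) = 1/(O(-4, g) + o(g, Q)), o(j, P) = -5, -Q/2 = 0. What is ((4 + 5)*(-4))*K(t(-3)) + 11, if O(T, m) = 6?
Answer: 11 - 36*sqrt(2) ≈ -39.912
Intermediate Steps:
Q = 0 (Q = -2*0 = 0)
t(g) = 1 (t(g) = 1/(6 - 5) = 1/1 = 1)
K(Y) = sqrt(2)*sqrt(Y) (K(Y) = sqrt(2*Y) = sqrt(2)*sqrt(Y))
((4 + 5)*(-4))*K(t(-3)) + 11 = ((4 + 5)*(-4))*(sqrt(2)*sqrt(1)) + 11 = (9*(-4))*(sqrt(2)*1) + 11 = -36*sqrt(2) + 11 = 11 - 36*sqrt(2)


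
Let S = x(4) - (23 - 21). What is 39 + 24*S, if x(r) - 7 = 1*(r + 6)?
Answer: 399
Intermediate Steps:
x(r) = 13 + r (x(r) = 7 + 1*(r + 6) = 7 + 1*(6 + r) = 7 + (6 + r) = 13 + r)
S = 15 (S = (13 + 4) - (23 - 21) = 17 - 1*2 = 17 - 2 = 15)
39 + 24*S = 39 + 24*15 = 39 + 360 = 399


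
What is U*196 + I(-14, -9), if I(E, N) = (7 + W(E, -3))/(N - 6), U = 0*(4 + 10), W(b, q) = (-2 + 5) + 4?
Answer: -14/15 ≈ -0.93333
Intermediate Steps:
W(b, q) = 7 (W(b, q) = 3 + 4 = 7)
U = 0 (U = 0*14 = 0)
I(E, N) = 14/(-6 + N) (I(E, N) = (7 + 7)/(N - 6) = 14/(-6 + N))
U*196 + I(-14, -9) = 0*196 + 14/(-6 - 9) = 0 + 14/(-15) = 0 + 14*(-1/15) = 0 - 14/15 = -14/15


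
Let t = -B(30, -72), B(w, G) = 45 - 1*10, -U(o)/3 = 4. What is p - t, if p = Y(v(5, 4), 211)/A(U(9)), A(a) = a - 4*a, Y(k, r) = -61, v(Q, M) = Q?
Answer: 1199/36 ≈ 33.306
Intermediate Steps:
U(o) = -12 (U(o) = -3*4 = -12)
B(w, G) = 35 (B(w, G) = 45 - 10 = 35)
t = -35 (t = -1*35 = -35)
A(a) = -3*a
p = -61/36 (p = -61/((-3*(-12))) = -61/36 ≈ -1.6944)
p - t = -61/36 - 1*(-35) = -61/36 + 35 = 1199/36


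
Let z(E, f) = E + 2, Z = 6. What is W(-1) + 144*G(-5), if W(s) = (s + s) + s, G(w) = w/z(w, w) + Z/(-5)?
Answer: 321/5 ≈ 64.200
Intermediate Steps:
z(E, f) = 2 + E
G(w) = -6/5 + w/(2 + w) (G(w) = w/(2 + w) + 6/(-5) = w/(2 + w) + 6*(-⅕) = w/(2 + w) - 6/5 = -6/5 + w/(2 + w))
W(s) = 3*s (W(s) = 2*s + s = 3*s)
W(-1) + 144*G(-5) = 3*(-1) + 144*((-12 - 1*(-5))/(5*(2 - 5))) = -3 + 144*((⅕)*(-12 + 5)/(-3)) = -3 + 144*((⅕)*(-⅓)*(-7)) = -3 + 144*(7/15) = -3 + 336/5 = 321/5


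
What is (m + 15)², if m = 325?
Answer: 115600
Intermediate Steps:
(m + 15)² = (325 + 15)² = 340² = 115600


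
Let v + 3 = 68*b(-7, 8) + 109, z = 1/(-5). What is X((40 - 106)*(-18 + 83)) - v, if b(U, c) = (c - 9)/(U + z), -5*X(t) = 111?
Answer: -6194/45 ≈ -137.64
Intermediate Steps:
z = -⅕ ≈ -0.20000
X(t) = -111/5 (X(t) = -⅕*111 = -111/5)
b(U, c) = (-9 + c)/(-⅕ + U) (b(U, c) = (c - 9)/(U - ⅕) = (-9 + c)/(-⅕ + U))
v = 1039/9 (v = -3 + (68*(5*(-9 + 8)/(-1 + 5*(-7))) + 109) = -3 + (68*(5*(-1)/(-1 - 35)) + 109) = -3 + (68*(5*(-1)/(-36)) + 109) = -3 + (68*(5*(-1/36)*(-1)) + 109) = -3 + (68*(5/36) + 109) = -3 + (85/9 + 109) = -3 + 1066/9 = 1039/9 ≈ 115.44)
X((40 - 106)*(-18 + 83)) - v = -111/5 - 1*1039/9 = -111/5 - 1039/9 = -6194/45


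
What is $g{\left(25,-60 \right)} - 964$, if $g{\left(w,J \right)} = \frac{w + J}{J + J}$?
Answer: $- \frac{23129}{24} \approx -963.71$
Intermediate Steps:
$g{\left(w,J \right)} = \frac{J + w}{2 J}$
$g{\left(25,-60 \right)} - 964 = \frac{-60 + 25}{2 \left(-60\right)} - 964 = \frac{1}{2} \left(- \frac{1}{60}\right) \left(-35\right) - 964 = \frac{7}{24} - 964 = - \frac{23129}{24}$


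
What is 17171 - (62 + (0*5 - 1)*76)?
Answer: 17185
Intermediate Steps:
17171 - (62 + (0*5 - 1)*76) = 17171 - (62 + (0 - 1)*76) = 17171 - (62 - 1*76) = 17171 - (62 - 76) = 17171 - 1*(-14) = 17171 + 14 = 17185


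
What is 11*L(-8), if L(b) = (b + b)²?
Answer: 2816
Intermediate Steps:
L(b) = 4*b² (L(b) = (2*b)² = 4*b²)
11*L(-8) = 11*(4*(-8)²) = 11*(4*64) = 11*256 = 2816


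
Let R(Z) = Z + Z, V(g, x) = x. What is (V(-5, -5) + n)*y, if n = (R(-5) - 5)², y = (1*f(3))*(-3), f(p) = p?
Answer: -1980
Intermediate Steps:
R(Z) = 2*Z
y = -9 (y = (1*3)*(-3) = 3*(-3) = -9)
n = 225 (n = (2*(-5) - 5)² = (-10 - 5)² = (-15)² = 225)
(V(-5, -5) + n)*y = (-5 + 225)*(-9) = 220*(-9) = -1980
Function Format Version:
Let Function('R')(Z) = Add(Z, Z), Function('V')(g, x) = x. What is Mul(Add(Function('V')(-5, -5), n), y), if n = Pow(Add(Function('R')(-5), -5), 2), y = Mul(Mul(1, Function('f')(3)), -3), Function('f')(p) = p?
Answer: -1980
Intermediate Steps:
Function('R')(Z) = Mul(2, Z)
y = -9 (y = Mul(Mul(1, 3), -3) = Mul(3, -3) = -9)
n = 225 (n = Pow(Add(Mul(2, -5), -5), 2) = Pow(Add(-10, -5), 2) = Pow(-15, 2) = 225)
Mul(Add(Function('V')(-5, -5), n), y) = Mul(Add(-5, 225), -9) = Mul(220, -9) = -1980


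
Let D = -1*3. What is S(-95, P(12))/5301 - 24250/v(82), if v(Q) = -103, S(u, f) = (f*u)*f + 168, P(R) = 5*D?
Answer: 42121643/182001 ≈ 231.44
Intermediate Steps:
D = -3
P(R) = -15 (P(R) = 5*(-3) = -15)
S(u, f) = 168 + u*f**2 (S(u, f) = u*f**2 + 168 = 168 + u*f**2)
S(-95, P(12))/5301 - 24250/v(82) = (168 - 95*(-15)**2)/5301 - 24250/(-103) = (168 - 95*225)*(1/5301) - 24250*(-1/103) = (168 - 21375)*(1/5301) + 24250/103 = -21207*1/5301 + 24250/103 = -7069/1767 + 24250/103 = 42121643/182001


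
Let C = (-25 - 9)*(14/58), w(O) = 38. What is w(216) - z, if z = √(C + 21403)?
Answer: 38 - √17993021/29 ≈ -108.27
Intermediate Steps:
C = -238/29 (C = -476/58 = -34*7/29 = -238/29 ≈ -8.2069)
z = √17993021/29 (z = √(-238/29 + 21403) = √(620449/29) = √17993021/29 ≈ 146.27)
w(216) - z = 38 - √17993021/29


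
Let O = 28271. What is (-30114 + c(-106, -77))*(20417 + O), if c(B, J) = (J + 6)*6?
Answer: -1486931520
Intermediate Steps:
c(B, J) = 36 + 6*J (c(B, J) = (6 + J)*6 = 36 + 6*J)
(-30114 + c(-106, -77))*(20417 + O) = (-30114 + (36 + 6*(-77)))*(20417 + 28271) = (-30114 + (36 - 462))*48688 = (-30114 - 426)*48688 = -30540*48688 = -1486931520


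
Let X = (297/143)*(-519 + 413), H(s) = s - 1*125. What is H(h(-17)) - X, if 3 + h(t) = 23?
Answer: 1497/13 ≈ 115.15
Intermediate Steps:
h(t) = 20 (h(t) = -3 + 23 = 20)
H(s) = -125 + s (H(s) = s - 125 = -125 + s)
X = -2862/13 (X = (297*(1/143))*(-106) = (27/13)*(-106) = -2862/13 ≈ -220.15)
H(h(-17)) - X = (-125 + 20) - 1*(-2862/13) = -105 + 2862/13 = 1497/13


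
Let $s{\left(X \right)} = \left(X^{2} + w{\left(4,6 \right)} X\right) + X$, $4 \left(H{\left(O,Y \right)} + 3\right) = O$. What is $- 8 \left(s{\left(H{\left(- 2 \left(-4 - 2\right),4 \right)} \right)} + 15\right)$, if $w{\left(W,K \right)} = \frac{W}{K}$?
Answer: $-120$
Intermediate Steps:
$H{\left(O,Y \right)} = -3 + \frac{O}{4}$
$s{\left(X \right)} = X^{2} + \frac{5 X}{3}$ ($s{\left(X \right)} = \left(X^{2} + \frac{4}{6} X\right) + X = \left(X^{2} + 4 \cdot \frac{1}{6} X\right) + X = \left(X^{2} + \frac{2 X}{3}\right) + X = X^{2} + \frac{5 X}{3}$)
$- 8 \left(s{\left(H{\left(- 2 \left(-4 - 2\right),4 \right)} \right)} + 15\right) = - 8 \left(\frac{\left(-3 + \frac{\left(-2\right) \left(-4 - 2\right)}{4}\right) \left(5 + 3 \left(-3 + \frac{\left(-2\right) \left(-4 - 2\right)}{4}\right)\right)}{3} + 15\right) = - 8 \left(\frac{\left(-3 + \frac{\left(-2\right) \left(-6\right)}{4}\right) \left(5 + 3 \left(-3 + \frac{\left(-2\right) \left(-6\right)}{4}\right)\right)}{3} + 15\right) = - 8 \left(\frac{\left(-3 + \frac{1}{4} \cdot 12\right) \left(5 + 3 \left(-3 + \frac{1}{4} \cdot 12\right)\right)}{3} + 15\right) = - 8 \left(\frac{\left(-3 + 3\right) \left(5 + 3 \left(-3 + 3\right)\right)}{3} + 15\right) = - 8 \left(\frac{1}{3} \cdot 0 \left(5 + 3 \cdot 0\right) + 15\right) = - 8 \left(\frac{1}{3} \cdot 0 \left(5 + 0\right) + 15\right) = - 8 \left(\frac{1}{3} \cdot 0 \cdot 5 + 15\right) = - 8 \left(0 + 15\right) = \left(-8\right) 15 = -120$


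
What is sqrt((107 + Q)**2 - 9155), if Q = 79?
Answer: sqrt(25441) ≈ 159.50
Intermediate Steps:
sqrt((107 + Q)**2 - 9155) = sqrt((107 + 79)**2 - 9155) = sqrt(186**2 - 9155) = sqrt(34596 - 9155) = sqrt(25441)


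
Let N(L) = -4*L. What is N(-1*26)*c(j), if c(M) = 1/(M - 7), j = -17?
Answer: -13/3 ≈ -4.3333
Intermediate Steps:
c(M) = 1/(-7 + M)
N(-1*26)*c(j) = (-(-4)*26)/(-7 - 17) = -4*(-26)/(-24) = 104*(-1/24) = -13/3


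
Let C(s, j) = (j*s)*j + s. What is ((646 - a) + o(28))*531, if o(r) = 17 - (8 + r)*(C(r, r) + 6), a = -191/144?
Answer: -6718905899/16 ≈ -4.1993e+8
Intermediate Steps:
C(s, j) = s + s*j² (C(s, j) = s*j² + s = s + s*j²)
a = -191/144 (a = -191*1/144 = -191/144 ≈ -1.3264)
o(r) = 17 - (6 + r*(1 + r²))*(8 + r) (o(r) = 17 - (8 + r)*(r*(1 + r²) + 6) = 17 - (8 + r)*(6 + r*(1 + r²)) = 17 - (6 + r*(1 + r²))*(8 + r))
((646 - a) + o(28))*531 = ((646 - 1*(-191/144)) + (-31 - 1*28² - 1*28⁴ - 14*28 - 8*28³))*531 = ((646 + 191/144) + (-31 - 1*784 - 1*614656 - 392 - 8*21952))*531 = (93215/144 + (-31 - 784 - 614656 - 392 - 175616))*531 = (93215/144 - 791479)*531 = -113879761/144*531 = -6718905899/16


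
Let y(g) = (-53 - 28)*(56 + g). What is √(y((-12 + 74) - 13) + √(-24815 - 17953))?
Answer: 3*√(-945 + 4*I*√33) ≈ 1.1211 + 92.229*I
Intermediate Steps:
y(g) = -4536 - 81*g (y(g) = -81*(56 + g) = -4536 - 81*g)
√(y((-12 + 74) - 13) + √(-24815 - 17953)) = √((-4536 - 81*((-12 + 74) - 13)) + √(-24815 - 17953)) = √((-4536 - 81*(62 - 13)) + √(-42768)) = √((-4536 - 81*49) + 36*I*√33) = √((-4536 - 3969) + 36*I*√33) = √(-8505 + 36*I*√33)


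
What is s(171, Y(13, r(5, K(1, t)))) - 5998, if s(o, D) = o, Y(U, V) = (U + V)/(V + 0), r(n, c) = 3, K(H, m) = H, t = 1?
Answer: -5827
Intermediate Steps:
Y(U, V) = (U + V)/V
s(171, Y(13, r(5, K(1, t)))) - 5998 = 171 - 5998 = -5827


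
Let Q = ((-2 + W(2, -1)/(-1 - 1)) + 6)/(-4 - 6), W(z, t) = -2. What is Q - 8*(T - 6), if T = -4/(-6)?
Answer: 253/6 ≈ 42.167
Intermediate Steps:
Q = -½ (Q = ((-2 - 2/(-1 - 1)) + 6)/(-4 - 6) = ((-2 - 2/(-2)) + 6)/(-10) = ((-2 - ½*(-2)) + 6)*(-⅒) = ((-2 + 1) + 6)*(-⅒) = (-1 + 6)*(-⅒) = 5*(-⅒) = -½ ≈ -0.50000)
T = ⅔ (T = -4*(-⅙) = ⅔ ≈ 0.66667)
Q - 8*(T - 6) = -½ - 8*(⅔ - 6) = -½ - 8*(-16/3) = -½ + 128/3 = 253/6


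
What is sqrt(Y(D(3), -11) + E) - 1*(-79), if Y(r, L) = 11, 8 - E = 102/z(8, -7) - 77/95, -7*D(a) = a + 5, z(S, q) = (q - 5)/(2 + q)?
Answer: 79 + 3*I*sqrt(91010)/190 ≈ 79.0 + 4.7633*I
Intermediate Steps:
z(S, q) = (-5 + q)/(2 + q)
D(a) = -5/7 - a/7 (D(a) = -(a + 5)/7 = -(5 + a)/7 = -5/7 - a/7)
E = -6401/190 (E = 8 - (102/(((-5 - 7)/(2 - 7))) - 77/95) = 8 - (102/((-12/(-5))) - 77*1/95) = 8 - (102/((-1/5*(-12))) - 77/95) = 8 - (102/(12/5) - 77/95) = 8 - (102*(5/12) - 77/95) = 8 - (85/2 - 77/95) = 8 - 1*7921/190 = 8 - 7921/190 = -6401/190 ≈ -33.689)
sqrt(Y(D(3), -11) + E) - 1*(-79) = sqrt(11 - 6401/190) - 1*(-79) = sqrt(-4311/190) + 79 = 3*I*sqrt(91010)/190 + 79 = 79 + 3*I*sqrt(91010)/190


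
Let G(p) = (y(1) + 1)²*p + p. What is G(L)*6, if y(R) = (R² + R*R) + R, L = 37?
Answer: 3774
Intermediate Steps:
y(R) = R + 2*R² (y(R) = (R² + R²) + R = 2*R² + R = R + 2*R²)
G(p) = 17*p (G(p) = (1*(1 + 2*1) + 1)²*p + p = (1*(1 + 2) + 1)²*p + p = (1*3 + 1)²*p + p = (3 + 1)²*p + p = 4²*p + p = 16*p + p = 17*p)
G(L)*6 = (17*37)*6 = 629*6 = 3774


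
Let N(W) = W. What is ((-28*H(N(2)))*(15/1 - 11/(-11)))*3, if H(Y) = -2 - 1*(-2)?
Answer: 0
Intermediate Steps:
H(Y) = 0 (H(Y) = -2 + 2 = 0)
((-28*H(N(2)))*(15/1 - 11/(-11)))*3 = ((-28*0)*(15/1 - 11/(-11)))*3 = (0*(15*1 - 11*(-1/11)))*3 = (0*(15 + 1))*3 = (0*16)*3 = 0*3 = 0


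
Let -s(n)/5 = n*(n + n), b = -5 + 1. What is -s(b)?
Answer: 160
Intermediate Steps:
b = -4
s(n) = -10*n² (s(n) = -5*n*(n + n) = -5*n*2*n = -10*n²)
-s(b) = -(-10)*(-4)² = -(-10)*16 = -1*(-160) = 160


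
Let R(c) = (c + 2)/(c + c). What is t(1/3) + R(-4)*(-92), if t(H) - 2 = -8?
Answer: -29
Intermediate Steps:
t(H) = -6 (t(H) = 2 - 8 = -6)
R(c) = (2 + c)/(2*c) (R(c) = (2 + c)/((2*c)) = (2 + c)*(1/(2*c)) = (2 + c)/(2*c))
t(1/3) + R(-4)*(-92) = -6 + ((½)*(2 - 4)/(-4))*(-92) = -6 + ((½)*(-¼)*(-2))*(-92) = -6 + (¼)*(-92) = -6 - 23 = -29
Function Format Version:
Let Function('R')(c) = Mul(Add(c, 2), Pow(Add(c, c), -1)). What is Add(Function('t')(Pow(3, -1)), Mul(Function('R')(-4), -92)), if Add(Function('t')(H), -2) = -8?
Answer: -29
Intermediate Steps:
Function('t')(H) = -6 (Function('t')(H) = Add(2, -8) = -6)
Function('R')(c) = Mul(Rational(1, 2), Pow(c, -1), Add(2, c)) (Function('R')(c) = Mul(Add(2, c), Pow(Mul(2, c), -1)) = Mul(Add(2, c), Mul(Rational(1, 2), Pow(c, -1))) = Mul(Rational(1, 2), Pow(c, -1), Add(2, c)))
Add(Function('t')(Pow(3, -1)), Mul(Function('R')(-4), -92)) = Add(-6, Mul(Mul(Rational(1, 2), Pow(-4, -1), Add(2, -4)), -92)) = Add(-6, Mul(Mul(Rational(1, 2), Rational(-1, 4), -2), -92)) = Add(-6, Mul(Rational(1, 4), -92)) = Add(-6, -23) = -29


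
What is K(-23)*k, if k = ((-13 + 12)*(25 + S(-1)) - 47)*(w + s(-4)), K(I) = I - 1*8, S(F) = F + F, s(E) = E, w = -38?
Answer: -91140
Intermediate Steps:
S(F) = 2*F
K(I) = -8 + I (K(I) = I - 8 = -8 + I)
k = 2940 (k = ((-13 + 12)*(25 + 2*(-1)) - 47)*(-38 - 4) = (-(25 - 2) - 47)*(-42) = (-1*23 - 47)*(-42) = (-23 - 47)*(-42) = -70*(-42) = 2940)
K(-23)*k = (-8 - 23)*2940 = -31*2940 = -91140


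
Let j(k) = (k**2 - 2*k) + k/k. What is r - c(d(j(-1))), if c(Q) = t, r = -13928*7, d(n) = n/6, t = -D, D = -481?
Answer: -97977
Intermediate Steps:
j(k) = 1 + k**2 - 2*k (j(k) = (k**2 - 2*k) + 1 = 1 + k**2 - 2*k)
t = 481 (t = -1*(-481) = 481)
d(n) = n/6 (d(n) = n*(1/6) = n/6)
r = -97496
c(Q) = 481
r - c(d(j(-1))) = -97496 - 1*481 = -97496 - 481 = -97977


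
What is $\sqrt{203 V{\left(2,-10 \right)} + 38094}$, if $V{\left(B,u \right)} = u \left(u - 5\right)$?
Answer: $24 \sqrt{119} \approx 261.81$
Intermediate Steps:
$V{\left(B,u \right)} = u \left(-5 + u\right)$
$\sqrt{203 V{\left(2,-10 \right)} + 38094} = \sqrt{203 \left(- 10 \left(-5 - 10\right)\right) + 38094} = \sqrt{203 \left(\left(-10\right) \left(-15\right)\right) + 38094} = \sqrt{203 \cdot 150 + 38094} = \sqrt{30450 + 38094} = \sqrt{68544} = 24 \sqrt{119}$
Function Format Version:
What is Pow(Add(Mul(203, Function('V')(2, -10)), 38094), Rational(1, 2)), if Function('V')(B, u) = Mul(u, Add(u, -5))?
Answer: Mul(24, Pow(119, Rational(1, 2))) ≈ 261.81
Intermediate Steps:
Function('V')(B, u) = Mul(u, Add(-5, u))
Pow(Add(Mul(203, Function('V')(2, -10)), 38094), Rational(1, 2)) = Pow(Add(Mul(203, Mul(-10, Add(-5, -10))), 38094), Rational(1, 2)) = Pow(Add(Mul(203, Mul(-10, -15)), 38094), Rational(1, 2)) = Pow(Add(Mul(203, 150), 38094), Rational(1, 2)) = Pow(Add(30450, 38094), Rational(1, 2)) = Pow(68544, Rational(1, 2)) = Mul(24, Pow(119, Rational(1, 2)))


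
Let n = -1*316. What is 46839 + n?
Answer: 46523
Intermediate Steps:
n = -316
46839 + n = 46839 - 316 = 46523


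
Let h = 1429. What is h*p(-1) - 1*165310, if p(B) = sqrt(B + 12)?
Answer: -165310 + 1429*sqrt(11) ≈ -1.6057e+5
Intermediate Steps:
p(B) = sqrt(12 + B)
h*p(-1) - 1*165310 = 1429*sqrt(12 - 1) - 1*165310 = 1429*sqrt(11) - 165310 = -165310 + 1429*sqrt(11)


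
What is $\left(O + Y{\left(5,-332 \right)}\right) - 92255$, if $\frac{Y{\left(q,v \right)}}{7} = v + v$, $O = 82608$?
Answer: $-14295$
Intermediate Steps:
$Y{\left(q,v \right)} = 14 v$ ($Y{\left(q,v \right)} = 7 \left(v + v\right) = 7 \cdot 2 v = 14 v$)
$\left(O + Y{\left(5,-332 \right)}\right) - 92255 = \left(82608 + 14 \left(-332\right)\right) - 92255 = \left(82608 - 4648\right) - 92255 = 77960 - 92255 = -14295$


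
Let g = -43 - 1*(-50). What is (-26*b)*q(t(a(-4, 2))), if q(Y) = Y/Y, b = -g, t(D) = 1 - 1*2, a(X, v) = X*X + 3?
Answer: 182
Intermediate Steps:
g = 7 (g = -43 + 50 = 7)
a(X, v) = 3 + X² (a(X, v) = X² + 3 = 3 + X²)
t(D) = -1 (t(D) = 1 - 2 = -1)
b = -7 (b = -1*7 = -7)
q(Y) = 1
(-26*b)*q(t(a(-4, 2))) = -26*(-7)*1 = 182*1 = 182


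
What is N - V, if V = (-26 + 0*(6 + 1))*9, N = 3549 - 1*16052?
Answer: -12269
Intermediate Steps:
N = -12503 (N = 3549 - 16052 = -12503)
V = -234 (V = (-26 + 0*7)*9 = (-26 + 0)*9 = -26*9 = -234)
N - V = -12503 - 1*(-234) = -12503 + 234 = -12269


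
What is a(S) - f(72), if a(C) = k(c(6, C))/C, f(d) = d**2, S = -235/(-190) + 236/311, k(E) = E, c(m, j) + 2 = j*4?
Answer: -122193936/23585 ≈ -5181.0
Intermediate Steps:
c(m, j) = -2 + 4*j (c(m, j) = -2 + j*4 = -2 + 4*j)
S = 23585/11818 (S = -235*(-1/190) + 236*(1/311) = 47/38 + 236/311 = 23585/11818 ≈ 1.9957)
a(C) = (-2 + 4*C)/C
a(S) - f(72) = (4 - 2/23585/11818) - 1*72**2 = (4 - 2*11818/23585) - 1*5184 = (4 - 23636/23585) - 5184 = 70704/23585 - 5184 = -122193936/23585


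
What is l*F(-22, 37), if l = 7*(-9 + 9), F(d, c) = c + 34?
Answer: 0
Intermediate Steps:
F(d, c) = 34 + c
l = 0 (l = 7*0 = 0)
l*F(-22, 37) = 0*(34 + 37) = 0*71 = 0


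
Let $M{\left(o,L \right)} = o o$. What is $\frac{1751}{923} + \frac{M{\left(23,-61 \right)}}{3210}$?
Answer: $\frac{6108977}{2962830} \approx 2.0619$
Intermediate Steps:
$M{\left(o,L \right)} = o^{2}$
$\frac{1751}{923} + \frac{M{\left(23,-61 \right)}}{3210} = \frac{1751}{923} + \frac{23^{2}}{3210} = 1751 \cdot \frac{1}{923} + 529 \cdot \frac{1}{3210} = \frac{1751}{923} + \frac{529}{3210} = \frac{6108977}{2962830}$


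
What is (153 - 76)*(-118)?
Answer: -9086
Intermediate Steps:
(153 - 76)*(-118) = 77*(-118) = -9086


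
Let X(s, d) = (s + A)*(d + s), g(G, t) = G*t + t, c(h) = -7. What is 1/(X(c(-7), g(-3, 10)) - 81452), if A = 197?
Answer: -1/86582 ≈ -1.1550e-5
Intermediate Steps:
g(G, t) = t + G*t
X(s, d) = (197 + s)*(d + s) (X(s, d) = (s + 197)*(d + s) = (197 + s)*(d + s))
1/(X(c(-7), g(-3, 10)) - 81452) = 1/(((-7)² + 197*(10*(1 - 3)) + 197*(-7) + (10*(1 - 3))*(-7)) - 81452) = 1/((49 + 197*(10*(-2)) - 1379 + (10*(-2))*(-7)) - 81452) = 1/((49 + 197*(-20) - 1379 - 20*(-7)) - 81452) = 1/((49 - 3940 - 1379 + 140) - 81452) = 1/(-5130 - 81452) = 1/(-86582) = -1/86582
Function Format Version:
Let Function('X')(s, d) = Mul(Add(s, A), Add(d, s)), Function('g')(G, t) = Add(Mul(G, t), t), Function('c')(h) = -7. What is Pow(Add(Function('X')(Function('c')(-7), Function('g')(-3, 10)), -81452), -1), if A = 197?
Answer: Rational(-1, 86582) ≈ -1.1550e-5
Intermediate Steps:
Function('g')(G, t) = Add(t, Mul(G, t))
Function('X')(s, d) = Mul(Add(197, s), Add(d, s)) (Function('X')(s, d) = Mul(Add(s, 197), Add(d, s)) = Mul(Add(197, s), Add(d, s)))
Pow(Add(Function('X')(Function('c')(-7), Function('g')(-3, 10)), -81452), -1) = Pow(Add(Add(Pow(-7, 2), Mul(197, Mul(10, Add(1, -3))), Mul(197, -7), Mul(Mul(10, Add(1, -3)), -7)), -81452), -1) = Pow(Add(Add(49, Mul(197, Mul(10, -2)), -1379, Mul(Mul(10, -2), -7)), -81452), -1) = Pow(Add(Add(49, Mul(197, -20), -1379, Mul(-20, -7)), -81452), -1) = Pow(Add(Add(49, -3940, -1379, 140), -81452), -1) = Pow(Add(-5130, -81452), -1) = Pow(-86582, -1) = Rational(-1, 86582)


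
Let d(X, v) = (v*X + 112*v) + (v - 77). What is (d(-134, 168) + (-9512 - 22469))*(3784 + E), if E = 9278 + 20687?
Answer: -1200991914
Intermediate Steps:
d(X, v) = -77 + 113*v + X*v (d(X, v) = (X*v + 112*v) + (-77 + v) = (112*v + X*v) + (-77 + v) = -77 + 113*v + X*v)
E = 29965
(d(-134, 168) + (-9512 - 22469))*(3784 + E) = ((-77 + 113*168 - 134*168) + (-9512 - 22469))*(3784 + 29965) = ((-77 + 18984 - 22512) - 31981)*33749 = (-3605 - 31981)*33749 = -35586*33749 = -1200991914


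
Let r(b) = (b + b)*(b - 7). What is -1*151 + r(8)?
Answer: -135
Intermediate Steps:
r(b) = 2*b*(-7 + b) (r(b) = (2*b)*(-7 + b) = 2*b*(-7 + b))
-1*151 + r(8) = -1*151 + 2*8*(-7 + 8) = -151 + 2*8*1 = -151 + 16 = -135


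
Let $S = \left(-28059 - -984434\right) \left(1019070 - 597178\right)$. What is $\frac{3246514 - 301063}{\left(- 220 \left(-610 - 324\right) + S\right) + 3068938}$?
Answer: $\frac{981817}{134496745306} \approx 7.2999 \cdot 10^{-6}$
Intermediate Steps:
$S = 403486961500$ ($S = \left(-28059 + 984434\right) 421892 = 956375 \cdot 421892 = 403486961500$)
$\frac{3246514 - 301063}{\left(- 220 \left(-610 - 324\right) + S\right) + 3068938} = \frac{3246514 - 301063}{\left(- 220 \left(-610 - 324\right) + 403486961500\right) + 3068938} = \frac{2945451}{\left(\left(-220\right) \left(-934\right) + 403486961500\right) + 3068938} = \frac{2945451}{\left(205480 + 403486961500\right) + 3068938} = \frac{2945451}{403487166980 + 3068938} = \frac{2945451}{403490235918} = 2945451 \cdot \frac{1}{403490235918} = \frac{981817}{134496745306}$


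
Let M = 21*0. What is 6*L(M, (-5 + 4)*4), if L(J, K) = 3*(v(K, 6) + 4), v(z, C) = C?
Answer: 180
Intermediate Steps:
M = 0
L(J, K) = 30 (L(J, K) = 3*(6 + 4) = 3*10 = 30)
6*L(M, (-5 + 4)*4) = 6*30 = 180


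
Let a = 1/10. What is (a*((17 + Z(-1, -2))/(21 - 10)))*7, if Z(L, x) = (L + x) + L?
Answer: 91/110 ≈ 0.82727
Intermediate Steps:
a = ⅒ ≈ 0.10000
Z(L, x) = x + 2*L
(a*((17 + Z(-1, -2))/(21 - 10)))*7 = (((17 + (-2 + 2*(-1)))/(21 - 10))/10)*7 = (((17 + (-2 - 2))/11)/10)*7 = (((17 - 4)*(1/11))/10)*7 = ((13*(1/11))/10)*7 = ((⅒)*(13/11))*7 = (13/110)*7 = 91/110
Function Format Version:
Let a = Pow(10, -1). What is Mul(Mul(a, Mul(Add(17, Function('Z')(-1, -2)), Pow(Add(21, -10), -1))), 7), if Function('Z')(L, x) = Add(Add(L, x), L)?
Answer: Rational(91, 110) ≈ 0.82727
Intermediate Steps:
a = Rational(1, 10) ≈ 0.10000
Function('Z')(L, x) = Add(x, Mul(2, L))
Mul(Mul(a, Mul(Add(17, Function('Z')(-1, -2)), Pow(Add(21, -10), -1))), 7) = Mul(Mul(Rational(1, 10), Mul(Add(17, Add(-2, Mul(2, -1))), Pow(Add(21, -10), -1))), 7) = Mul(Mul(Rational(1, 10), Mul(Add(17, Add(-2, -2)), Pow(11, -1))), 7) = Mul(Mul(Rational(1, 10), Mul(Add(17, -4), Rational(1, 11))), 7) = Mul(Mul(Rational(1, 10), Mul(13, Rational(1, 11))), 7) = Mul(Mul(Rational(1, 10), Rational(13, 11)), 7) = Mul(Rational(13, 110), 7) = Rational(91, 110)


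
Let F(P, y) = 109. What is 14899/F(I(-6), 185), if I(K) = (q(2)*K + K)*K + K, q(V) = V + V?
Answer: 14899/109 ≈ 136.69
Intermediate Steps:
q(V) = 2*V
I(K) = K + 5*K² (I(K) = ((2*2)*K + K)*K + K = (4*K + K)*K + K = (5*K)*K + K = 5*K² + K = K + 5*K²)
14899/F(I(-6), 185) = 14899/109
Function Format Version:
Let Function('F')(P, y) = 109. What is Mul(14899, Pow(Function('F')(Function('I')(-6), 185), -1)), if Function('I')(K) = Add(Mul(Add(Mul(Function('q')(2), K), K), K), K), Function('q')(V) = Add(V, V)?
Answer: Rational(14899, 109) ≈ 136.69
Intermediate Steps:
Function('q')(V) = Mul(2, V)
Function('I')(K) = Add(K, Mul(5, Pow(K, 2))) (Function('I')(K) = Add(Mul(Add(Mul(Mul(2, 2), K), K), K), K) = Add(Mul(Add(Mul(4, K), K), K), K) = Add(Mul(Mul(5, K), K), K) = Add(Mul(5, Pow(K, 2)), K) = Add(K, Mul(5, Pow(K, 2))))
Mul(14899, Pow(Function('F')(Function('I')(-6), 185), -1)) = Mul(14899, Pow(109, -1)) = Mul(14899, Rational(1, 109)) = Rational(14899, 109)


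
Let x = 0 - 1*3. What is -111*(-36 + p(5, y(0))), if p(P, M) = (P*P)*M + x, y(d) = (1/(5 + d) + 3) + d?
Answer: -4551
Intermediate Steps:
x = -3 (x = 0 - 3 = -3)
y(d) = 3 + d + 1/(5 + d) (y(d) = (3 + 1/(5 + d)) + d = 3 + d + 1/(5 + d))
p(P, M) = -3 + M*P² (p(P, M) = (P*P)*M - 3 = P²*M - 3 = M*P² - 3 = -3 + M*P²)
-111*(-36 + p(5, y(0))) = -111*(-36 + (-3 + ((16 + 0² + 8*0)/(5 + 0))*5²)) = -111*(-36 + (-3 + ((16 + 0 + 0)/5)*25)) = -111*(-36 + (-3 + ((⅕)*16)*25)) = -111*(-36 + (-3 + (16/5)*25)) = -111*(-36 + (-3 + 80)) = -111*(-36 + 77) = -111*41 = -4551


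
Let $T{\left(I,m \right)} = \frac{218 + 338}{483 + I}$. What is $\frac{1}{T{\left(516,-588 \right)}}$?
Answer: $\frac{999}{556} \approx 1.7968$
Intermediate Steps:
$T{\left(I,m \right)} = \frac{556}{483 + I}$
$\frac{1}{T{\left(516,-588 \right)}} = \frac{1}{556 \frac{1}{483 + 516}} = \frac{1}{556 \cdot \frac{1}{999}} = \frac{1}{\frac{556}{999}} = \frac{999}{556}$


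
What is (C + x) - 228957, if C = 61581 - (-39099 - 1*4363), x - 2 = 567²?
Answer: 197577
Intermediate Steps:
x = 321491 (x = 2 + 567² = 2 + 321489 = 321491)
C = 105043 (C = 61581 - (-39099 - 4363) = 61581 - 1*(-43462) = 61581 + 43462 = 105043)
(C + x) - 228957 = (105043 + 321491) - 228957 = 426534 - 228957 = 197577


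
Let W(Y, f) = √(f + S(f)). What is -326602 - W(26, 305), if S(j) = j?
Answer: -326602 - √610 ≈ -3.2663e+5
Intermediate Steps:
W(Y, f) = √2*√f (W(Y, f) = √(f + f) = √(2*f) = √2*√f)
-326602 - W(26, 305) = -326602 - √2*√305 = -326602 - √610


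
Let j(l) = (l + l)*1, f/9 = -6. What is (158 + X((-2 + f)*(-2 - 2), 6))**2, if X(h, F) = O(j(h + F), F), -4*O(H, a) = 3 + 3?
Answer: 97969/4 ≈ 24492.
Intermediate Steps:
f = -54 (f = 9*(-6) = -54)
j(l) = 2*l (j(l) = (2*l)*1 = 2*l)
O(H, a) = -3/2 (O(H, a) = -(3 + 3)/4 = -1/4*6 = -3/2)
X(h, F) = -3/2
(158 + X((-2 + f)*(-2 - 2), 6))**2 = (158 - 3/2)**2 = (313/2)**2 = 97969/4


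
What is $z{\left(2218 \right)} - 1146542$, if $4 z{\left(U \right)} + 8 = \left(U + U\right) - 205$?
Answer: $- \frac{4581945}{4} \approx -1.1455 \cdot 10^{6}$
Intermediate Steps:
$z{\left(U \right)} = - \frac{213}{4} + \frac{U}{2}$ ($z{\left(U \right)} = -2 + \frac{\left(U + U\right) - 205}{4} = -2 + \frac{2 U - 205}{4} = -2 + \frac{-205 + 2 U}{4} = -2 + \left(- \frac{205}{4} + \frac{U}{2}\right) = - \frac{213}{4} + \frac{U}{2}$)
$z{\left(2218 \right)} - 1146542 = \left(- \frac{213}{4} + \frac{1}{2} \cdot 2218\right) - 1146542 = \left(- \frac{213}{4} + 1109\right) - 1146542 = \frac{4223}{4} - 1146542 = - \frac{4581945}{4}$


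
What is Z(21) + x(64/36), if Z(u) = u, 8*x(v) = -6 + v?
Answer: 737/36 ≈ 20.472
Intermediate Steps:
x(v) = -¾ + v/8 (x(v) = (-6 + v)/8 = -¾ + v/8)
Z(21) + x(64/36) = 21 + (-¾ + (64/36)/8) = 21 + (-¾ + (64*(1/36))/8) = 21 + (-¾ + (⅛)*(16/9)) = 21 + (-¾ + 2/9) = 21 - 19/36 = 737/36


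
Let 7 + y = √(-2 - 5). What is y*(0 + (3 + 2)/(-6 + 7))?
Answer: -35 + 5*I*√7 ≈ -35.0 + 13.229*I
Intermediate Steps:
y = -7 + I*√7 (y = -7 + √(-2 - 5) = -7 + √(-7) = -7 + I*√7 ≈ -7.0 + 2.6458*I)
y*(0 + (3 + 2)/(-6 + 7)) = (-7 + I*√7)*(0 + (3 + 2)/(-6 + 7)) = (-7 + I*√7)*(0 + 5/1) = (-7 + I*√7)*(0 + 5*1) = (-7 + I*√7)*(0 + 5) = (-7 + I*√7)*5 = -35 + 5*I*√7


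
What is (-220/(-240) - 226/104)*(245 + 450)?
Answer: -34055/39 ≈ -873.21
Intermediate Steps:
(-220/(-240) - 226/104)*(245 + 450) = (-220*(-1/240) - 226*1/104)*695 = (11/12 - 113/52)*695 = -49/39*695 = -34055/39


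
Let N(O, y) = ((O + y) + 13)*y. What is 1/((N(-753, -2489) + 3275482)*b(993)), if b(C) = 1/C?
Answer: 331/3770821 ≈ 8.7779e-5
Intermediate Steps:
N(O, y) = y*(13 + O + y) (N(O, y) = (13 + O + y)*y = y*(13 + O + y))
1/((N(-753, -2489) + 3275482)*b(993)) = 1/((-2489*(13 - 753 - 2489) + 3275482)*(1/993)) = 1/((-2489*(-3229) + 3275482)*(1/993)) = 993/(8036981 + 3275482) = 993/11312463 = (1/11312463)*993 = 331/3770821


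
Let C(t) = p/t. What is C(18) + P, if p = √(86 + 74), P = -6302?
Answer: -6302 + 2*√10/9 ≈ -6301.3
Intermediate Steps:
p = 4*√10 (p = √160 = 4*√10 ≈ 12.649)
C(t) = 4*√10/t (C(t) = (4*√10)/t = 4*√10/t)
C(18) + P = 4*√10/18 - 6302 = 4*√10*(1/18) - 6302 = 2*√10/9 - 6302 = -6302 + 2*√10/9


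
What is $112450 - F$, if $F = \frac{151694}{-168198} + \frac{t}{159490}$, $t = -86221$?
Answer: $\frac{1508305520337409}{13412949510} \approx 1.1245 \cdot 10^{5}$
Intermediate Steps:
$F = - \frac{19347937909}{13412949510}$ ($F = \frac{151694}{-168198} - \frac{86221}{159490} = 151694 \left(- \frac{1}{168198}\right) - \frac{86221}{159490} = - \frac{75847}{84099} - \frac{86221}{159490} = - \frac{19347937909}{13412949510} \approx -1.4425$)
$112450 - F = 112450 - - \frac{19347937909}{13412949510} = 112450 + \frac{19347937909}{13412949510} = \frac{1508305520337409}{13412949510}$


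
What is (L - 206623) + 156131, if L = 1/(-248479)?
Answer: -12546201669/248479 ≈ -50492.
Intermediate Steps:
L = -1/248479 ≈ -4.0245e-6
(L - 206623) + 156131 = (-1/248479 - 206623) + 156131 = -51341476418/248479 + 156131 = -12546201669/248479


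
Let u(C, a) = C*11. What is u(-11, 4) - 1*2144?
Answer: -2265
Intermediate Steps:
u(C, a) = 11*C
u(-11, 4) - 1*2144 = 11*(-11) - 1*2144 = -121 - 2144 = -2265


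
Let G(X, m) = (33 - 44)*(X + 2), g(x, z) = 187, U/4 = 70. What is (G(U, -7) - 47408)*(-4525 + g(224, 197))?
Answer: 219112380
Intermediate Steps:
U = 280 (U = 4*70 = 280)
G(X, m) = -22 - 11*X (G(X, m) = -11*(2 + X) = -22 - 11*X)
(G(U, -7) - 47408)*(-4525 + g(224, 197)) = ((-22 - 11*280) - 47408)*(-4525 + 187) = ((-22 - 3080) - 47408)*(-4338) = (-3102 - 47408)*(-4338) = -50510*(-4338) = 219112380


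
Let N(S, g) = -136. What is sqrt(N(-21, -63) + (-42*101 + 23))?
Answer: I*sqrt(4355) ≈ 65.992*I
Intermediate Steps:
sqrt(N(-21, -63) + (-42*101 + 23)) = sqrt(-136 + (-42*101 + 23)) = sqrt(-136 + (-4242 + 23)) = sqrt(-136 - 4219) = sqrt(-4355) = I*sqrt(4355)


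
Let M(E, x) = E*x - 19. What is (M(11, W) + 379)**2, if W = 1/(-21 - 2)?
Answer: 68376361/529 ≈ 1.2926e+5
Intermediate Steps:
W = -1/23 (W = 1/(-23) = -1/23 ≈ -0.043478)
M(E, x) = -19 + E*x
(M(11, W) + 379)**2 = ((-19 + 11*(-1/23)) + 379)**2 = ((-19 - 11/23) + 379)**2 = (-448/23 + 379)**2 = (8269/23)**2 = 68376361/529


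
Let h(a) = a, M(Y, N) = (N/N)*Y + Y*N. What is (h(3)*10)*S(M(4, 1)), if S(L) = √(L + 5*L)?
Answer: 120*√3 ≈ 207.85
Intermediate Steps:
M(Y, N) = Y + N*Y (M(Y, N) = 1*Y + N*Y = Y + N*Y)
S(L) = √6*√L (S(L) = √(6*L) = √6*√L)
(h(3)*10)*S(M(4, 1)) = (3*10)*(√6*√(4*(1 + 1))) = 30*(√6*√(4*2)) = 30*(√6*√8) = 30*(√6*(2*√2)) = 30*(4*√3) = 120*√3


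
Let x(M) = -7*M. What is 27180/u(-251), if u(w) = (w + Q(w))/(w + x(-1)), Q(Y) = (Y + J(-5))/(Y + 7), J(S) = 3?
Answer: 134849040/5083 ≈ 26529.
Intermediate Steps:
Q(Y) = (3 + Y)/(7 + Y) (Q(Y) = (Y + 3)/(Y + 7) = (3 + Y)/(7 + Y))
u(w) = (w + (3 + w)/(7 + w))/(7 + w) (u(w) = (w + (3 + w)/(7 + w))/(w - 7*(-1)) = (w + (3 + w)/(7 + w))/(w + 7) = (w + (3 + w)/(7 + w))/(7 + w))
27180/u(-251) = 27180/(((3 - 251 - 251*(7 - 251))/(7 - 251)**2)) = 27180/(((3 - 251 - 251*(-244))/(-244)**2)) = 27180/(((3 - 251 + 61244)/59536)) = 27180/(((1/59536)*60996)) = 27180/(15249/14884) = 27180*(14884/15249) = 134849040/5083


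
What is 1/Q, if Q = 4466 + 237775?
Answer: 1/242241 ≈ 4.1281e-6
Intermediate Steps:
Q = 242241
1/Q = 1/242241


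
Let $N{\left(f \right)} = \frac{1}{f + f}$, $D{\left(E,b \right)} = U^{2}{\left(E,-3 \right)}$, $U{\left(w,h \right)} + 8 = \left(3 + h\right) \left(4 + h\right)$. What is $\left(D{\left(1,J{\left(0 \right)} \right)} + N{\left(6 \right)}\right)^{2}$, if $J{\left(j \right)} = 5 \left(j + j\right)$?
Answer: $\frac{591361}{144} \approx 4106.7$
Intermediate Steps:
$U{\left(w,h \right)} = -8 + \left(3 + h\right) \left(4 + h\right)$
$J{\left(j \right)} = 10 j$ ($J{\left(j \right)} = 5 \cdot 2 j = 10 j$)
$D{\left(E,b \right)} = 64$ ($D{\left(E,b \right)} = \left(4 + \left(-3\right)^{2} + 7 \left(-3\right)\right)^{2} = \left(4 + 9 - 21\right)^{2} = \left(-8\right)^{2} = 64$)
$N{\left(f \right)} = \frac{1}{2 f}$
$\left(D{\left(1,J{\left(0 \right)} \right)} + N{\left(6 \right)}\right)^{2} = \left(64 + \frac{1}{2 \cdot 6}\right)^{2} = \left(64 + \frac{1}{2} \cdot \frac{1}{6}\right)^{2} = \left(64 + \frac{1}{12}\right)^{2} = \left(\frac{769}{12}\right)^{2} = \frac{591361}{144}$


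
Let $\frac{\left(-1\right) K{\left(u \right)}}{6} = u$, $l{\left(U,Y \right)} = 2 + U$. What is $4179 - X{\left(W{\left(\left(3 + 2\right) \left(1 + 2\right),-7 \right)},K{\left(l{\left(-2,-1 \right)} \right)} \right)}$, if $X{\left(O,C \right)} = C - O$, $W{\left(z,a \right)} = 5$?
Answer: $4184$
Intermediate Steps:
$K{\left(u \right)} = - 6 u$
$4179 - X{\left(W{\left(\left(3 + 2\right) \left(1 + 2\right),-7 \right)},K{\left(l{\left(-2,-1 \right)} \right)} \right)} = 4179 - \left(- 6 \left(2 - 2\right) - 5\right) = 4179 - \left(\left(-6\right) 0 - 5\right) = 4179 - \left(0 - 5\right) = 4179 - -5 = 4179 + 5 = 4184$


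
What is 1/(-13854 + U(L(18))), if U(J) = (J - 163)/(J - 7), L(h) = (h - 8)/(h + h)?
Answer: -121/1673405 ≈ -7.2308e-5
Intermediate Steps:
L(h) = (-8 + h)/(2*h) (L(h) = (-8 + h)/((2*h)) = (-8 + h)*(1/(2*h)) = (-8 + h)/(2*h))
U(J) = (-163 + J)/(-7 + J)
1/(-13854 + U(L(18))) = 1/(-13854 + (-163 + (1/2)*(-8 + 18)/18)/(-7 + (1/2)*(-8 + 18)/18)) = 1/(-13854 + (-163 + (1/2)*(1/18)*10)/(-7 + (1/2)*(1/18)*10)) = 1/(-13854 + (-163 + 5/18)/(-7 + 5/18)) = 1/(-13854 - 2929/18/(-121/18)) = 1/(-13854 - 18/121*(-2929/18)) = 1/(-13854 + 2929/121) = 1/(-1673405/121) = -121/1673405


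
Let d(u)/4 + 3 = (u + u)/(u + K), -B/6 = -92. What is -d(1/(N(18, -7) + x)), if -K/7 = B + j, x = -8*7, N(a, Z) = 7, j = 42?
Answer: 2444908/203743 ≈ 12.000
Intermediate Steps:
B = 552 (B = -6*(-92) = 552)
x = -56
K = -4158 (K = -7*(552 + 42) = -7*594 = -4158)
d(u) = -12 + 8*u/(-4158 + u) (d(u) = -12 + 4*((u + u)/(u - 4158)) = -12 + 4*((2*u)/(-4158 + u)) = -12 + 4*(2*u/(-4158 + u)) = -12 + 8*u/(-4158 + u))
-d(1/(N(18, -7) + x)) = -4*(12474 - 1/(7 - 56))/(-4158 + 1/(7 - 56)) = -4*(12474 - 1/(-49))/(-4158 + 1/(-49)) = -4*(12474 - 1*(-1/49))/(-4158 - 1/49) = -4*(12474 + 1/49)/(-203743/49) = -4*(-49)*611227/(203743*49) = -1*(-2444908/203743) = 2444908/203743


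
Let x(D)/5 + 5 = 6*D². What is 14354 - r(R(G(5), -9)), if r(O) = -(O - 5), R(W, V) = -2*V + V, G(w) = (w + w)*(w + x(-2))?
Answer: 14358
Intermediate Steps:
x(D) = -25 + 30*D² (x(D) = -25 + 5*(6*D²) = -25 + 30*D²)
G(w) = 2*w*(95 + w) (G(w) = (w + w)*(w + (-25 + 30*(-2)²)) = (2*w)*(w + (-25 + 30*4)) = (2*w)*(w + (-25 + 120)) = (2*w)*(w + 95) = (2*w)*(95 + w) = 2*w*(95 + w))
R(W, V) = -V
r(O) = 5 - O (r(O) = -(-5 + O) = 5 - O)
14354 - r(R(G(5), -9)) = 14354 - (5 - (-1)*(-9)) = 14354 - (5 - 1*9) = 14354 - (5 - 9) = 14354 - 1*(-4) = 14354 + 4 = 14358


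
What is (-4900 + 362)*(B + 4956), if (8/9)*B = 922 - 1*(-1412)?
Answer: -68811963/2 ≈ -3.4406e+7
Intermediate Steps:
B = 10503/4 (B = 9*(922 - 1*(-1412))/8 = 9*(922 + 1412)/8 = (9/8)*2334 = 10503/4 ≈ 2625.8)
(-4900 + 362)*(B + 4956) = (-4900 + 362)*(10503/4 + 4956) = -4538*30327/4 = -68811963/2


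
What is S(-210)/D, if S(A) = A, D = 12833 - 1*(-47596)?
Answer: -70/20143 ≈ -0.0034752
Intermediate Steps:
D = 60429 (D = 12833 + 47596 = 60429)
S(-210)/D = -210/60429 = -210*1/60429 = -70/20143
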